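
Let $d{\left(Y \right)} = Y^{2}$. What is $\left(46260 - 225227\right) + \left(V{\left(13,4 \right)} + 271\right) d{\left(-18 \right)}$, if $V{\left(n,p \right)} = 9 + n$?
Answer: $-84035$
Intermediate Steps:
$\left(46260 - 225227\right) + \left(V{\left(13,4 \right)} + 271\right) d{\left(-18 \right)} = \left(46260 - 225227\right) + \left(\left(9 + 13\right) + 271\right) \left(-18\right)^{2} = \left(46260 - 225227\right) + \left(22 + 271\right) 324 = -178967 + 293 \cdot 324 = -178967 + 94932 = -84035$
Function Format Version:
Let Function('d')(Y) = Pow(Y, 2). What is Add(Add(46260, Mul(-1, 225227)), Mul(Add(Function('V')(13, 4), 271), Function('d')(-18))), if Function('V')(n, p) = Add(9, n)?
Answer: -84035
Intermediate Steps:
Add(Add(46260, Mul(-1, 225227)), Mul(Add(Function('V')(13, 4), 271), Function('d')(-18))) = Add(Add(46260, Mul(-1, 225227)), Mul(Add(Add(9, 13), 271), Pow(-18, 2))) = Add(Add(46260, -225227), Mul(Add(22, 271), 324)) = Add(-178967, Mul(293, 324)) = Add(-178967, 94932) = -84035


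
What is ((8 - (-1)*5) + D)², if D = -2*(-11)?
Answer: 1225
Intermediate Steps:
D = 22
((8 - (-1)*5) + D)² = ((8 - (-1)*5) + 22)² = ((8 - 1*(-5)) + 22)² = ((8 + 5) + 22)² = (13 + 22)² = 35² = 1225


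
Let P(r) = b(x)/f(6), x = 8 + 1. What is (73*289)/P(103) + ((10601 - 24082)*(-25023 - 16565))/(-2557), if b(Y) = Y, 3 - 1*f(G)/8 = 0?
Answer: -1250383252/7671 ≈ -1.6300e+5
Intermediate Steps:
f(G) = 24 (f(G) = 24 - 8*0 = 24 + 0 = 24)
x = 9
P(r) = 3/8 (P(r) = 9/24 = 9*(1/24) = 3/8)
(73*289)/P(103) + ((10601 - 24082)*(-25023 - 16565))/(-2557) = (73*289)/(3/8) + ((10601 - 24082)*(-25023 - 16565))/(-2557) = 21097*(8/3) - 13481*(-41588)*(-1/2557) = 168776/3 + 560647828*(-1/2557) = 168776/3 - 560647828/2557 = -1250383252/7671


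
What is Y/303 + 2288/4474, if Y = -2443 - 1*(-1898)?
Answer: -872533/677811 ≈ -1.2873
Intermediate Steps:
Y = -545 (Y = -2443 + 1898 = -545)
Y/303 + 2288/4474 = -545/303 + 2288/4474 = -545*1/303 + 2288*(1/4474) = -545/303 + 1144/2237 = -872533/677811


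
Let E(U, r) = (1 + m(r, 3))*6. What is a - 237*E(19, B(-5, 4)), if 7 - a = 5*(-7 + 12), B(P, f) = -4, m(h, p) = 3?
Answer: -5706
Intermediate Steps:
a = -18 (a = 7 - 5*(-7 + 12) = 7 - 5*5 = 7 - 1*25 = 7 - 25 = -18)
E(U, r) = 24 (E(U, r) = (1 + 3)*6 = 4*6 = 24)
a - 237*E(19, B(-5, 4)) = -18 - 237*24 = -18 - 5688 = -5706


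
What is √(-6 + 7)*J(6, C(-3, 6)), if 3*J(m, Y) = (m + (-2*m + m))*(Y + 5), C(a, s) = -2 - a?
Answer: 0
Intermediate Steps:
J(m, Y) = 0 (J(m, Y) = ((m + (-2*m + m))*(Y + 5))/3 = ((m - m)*(5 + Y))/3 = (0*(5 + Y))/3 = (⅓)*0 = 0)
√(-6 + 7)*J(6, C(-3, 6)) = √(-6 + 7)*0 = √1*0 = 1*0 = 0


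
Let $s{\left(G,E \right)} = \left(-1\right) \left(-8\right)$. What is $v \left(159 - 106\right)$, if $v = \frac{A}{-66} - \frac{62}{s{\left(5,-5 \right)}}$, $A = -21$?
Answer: $- \frac{17331}{44} \approx -393.89$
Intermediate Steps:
$s{\left(G,E \right)} = 8$
$v = - \frac{327}{44}$ ($v = - \frac{21}{-66} - \frac{62}{8} = \left(-21\right) \left(- \frac{1}{66}\right) - \frac{31}{4} = \frac{7}{22} - \frac{31}{4} = - \frac{327}{44} \approx -7.4318$)
$v \left(159 - 106\right) = - \frac{327 \left(159 - 106\right)}{44} = \left(- \frac{327}{44}\right) 53 = - \frac{17331}{44}$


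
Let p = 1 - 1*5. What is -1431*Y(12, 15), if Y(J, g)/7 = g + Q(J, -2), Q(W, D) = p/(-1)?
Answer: -190323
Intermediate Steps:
p = -4 (p = 1 - 5 = -4)
Q(W, D) = 4 (Q(W, D) = -4/(-1) = -4*(-1) = 4)
Y(J, g) = 28 + 7*g (Y(J, g) = 7*(g + 4) = 7*(4 + g) = 28 + 7*g)
-1431*Y(12, 15) = -1431*(28 + 7*15) = -1431*(28 + 105) = -1431*133 = -190323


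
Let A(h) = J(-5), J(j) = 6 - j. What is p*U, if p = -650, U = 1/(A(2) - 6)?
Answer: -130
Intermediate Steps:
A(h) = 11 (A(h) = 6 - 1*(-5) = 6 + 5 = 11)
U = ⅕ (U = 1/(11 - 6) = 1/5 = ⅕ ≈ 0.20000)
p*U = -650*⅕ = -130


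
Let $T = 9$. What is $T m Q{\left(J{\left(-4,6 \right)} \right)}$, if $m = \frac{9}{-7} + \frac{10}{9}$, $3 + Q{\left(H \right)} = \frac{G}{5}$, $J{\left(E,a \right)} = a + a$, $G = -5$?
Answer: $\frac{44}{7} \approx 6.2857$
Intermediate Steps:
$J{\left(E,a \right)} = 2 a$
$Q{\left(H \right)} = -4$ ($Q{\left(H \right)} = -3 - \frac{5}{5} = -3 - 1 = -4$)
$m = - \frac{11}{63}$ ($m = 9 \left(- \frac{1}{7}\right) + 10 \cdot \frac{1}{9} = - \frac{9}{7} + \frac{10}{9} = - \frac{11}{63} \approx -0.1746$)
$T m Q{\left(J{\left(-4,6 \right)} \right)} = 9 \left(- \frac{11}{63}\right) \left(-4\right) = \left(- \frac{11}{7}\right) \left(-4\right) = \frac{44}{7}$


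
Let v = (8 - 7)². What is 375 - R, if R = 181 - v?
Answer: 195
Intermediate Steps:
v = 1 (v = 1² = 1)
R = 180 (R = 181 - 1*1 = 181 - 1 = 180)
375 - R = 375 - 1*180 = 375 - 180 = 195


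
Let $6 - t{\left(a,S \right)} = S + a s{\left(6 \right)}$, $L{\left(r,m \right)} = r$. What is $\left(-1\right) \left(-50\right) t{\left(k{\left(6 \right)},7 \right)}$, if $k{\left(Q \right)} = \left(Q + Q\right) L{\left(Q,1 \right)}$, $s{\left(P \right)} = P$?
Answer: $-21650$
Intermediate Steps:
$k{\left(Q \right)} = 2 Q^{2}$ ($k{\left(Q \right)} = \left(Q + Q\right) Q = 2 Q Q = 2 Q^{2}$)
$t{\left(a,S \right)} = 6 - S - 6 a$ ($t{\left(a,S \right)} = 6 - \left(S + a 6\right) = 6 - \left(S + 6 a\right) = 6 - S - 6 a$)
$\left(-1\right) \left(-50\right) t{\left(k{\left(6 \right)},7 \right)} = \left(-1\right) \left(-50\right) \left(6 - 7 - 6 \cdot 2 \cdot 6^{2}\right) = 50 \left(6 - 7 - 6 \cdot 2 \cdot 36\right) = 50 \left(6 - 7 - 432\right) = 50 \left(-433\right) = -21650$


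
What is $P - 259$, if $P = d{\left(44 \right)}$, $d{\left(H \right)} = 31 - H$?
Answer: $-272$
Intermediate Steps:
$P = -13$ ($P = 31 - 44 = -13$)
$P - 259 = -13 - 259 = -272$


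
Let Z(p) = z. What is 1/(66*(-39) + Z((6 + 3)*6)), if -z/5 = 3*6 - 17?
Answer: -1/2579 ≈ -0.00038775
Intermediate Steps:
z = -5 (z = -5*(3*6 - 17) = -5*(18 - 17) = -5*1 = -5)
Z(p) = -5
1/(66*(-39) + Z((6 + 3)*6)) = 1/(66*(-39) - 5) = 1/(-2574 - 5) = 1/(-2579) = -1/2579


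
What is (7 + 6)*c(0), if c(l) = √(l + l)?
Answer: 0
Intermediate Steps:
c(l) = √2*√l (c(l) = √(2*l) = √2*√l)
(7 + 6)*c(0) = (7 + 6)*(√2*√0) = 13*(√2*0) = 13*0 = 0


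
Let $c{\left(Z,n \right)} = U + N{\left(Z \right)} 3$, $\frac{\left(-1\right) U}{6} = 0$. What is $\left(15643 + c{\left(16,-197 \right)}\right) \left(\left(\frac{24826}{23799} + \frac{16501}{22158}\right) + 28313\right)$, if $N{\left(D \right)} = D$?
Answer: $\frac{78096567597518041}{175779414} \approx 4.4429 \cdot 10^{8}$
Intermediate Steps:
$U = 0$ ($U = \left(-6\right) 0 = 0$)
$c{\left(Z,n \right)} = 3 Z$ ($c{\left(Z,n \right)} = 0 + Z 3 = 0 + 3 Z = 3 Z$)
$\left(15643 + c{\left(16,-197 \right)}\right) \left(\left(\frac{24826}{23799} + \frac{16501}{22158}\right) + 28313\right) = \left(15643 + 3 \cdot 16\right) \left(\left(\frac{24826}{23799} + \frac{16501}{22158}\right) + 28313\right) = \left(15643 + 48\right) \left(\left(24826 \cdot \frac{1}{23799} + 16501 \cdot \frac{1}{22158}\right) + 28313\right) = 15691 \left(\left(\frac{24826}{23799} + \frac{16501}{22158}\right) + 28313\right) = 15691 \left(\frac{314267269}{175779414} + 28313\right) = 15691 \cdot \frac{4977156815851}{175779414} = \frac{78096567597518041}{175779414}$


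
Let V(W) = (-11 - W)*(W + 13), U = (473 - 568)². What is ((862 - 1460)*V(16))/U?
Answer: 468234/9025 ≈ 51.882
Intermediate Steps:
U = 9025 (U = (-95)² = 9025)
V(W) = (-11 - W)*(13 + W)
((862 - 1460)*V(16))/U = ((862 - 1460)*(-143 - 1*16² - 24*16))/9025 = -598*(-143 - 1*256 - 384)*(1/9025) = -598*(-143 - 256 - 384)*(1/9025) = -598*(-783)*(1/9025) = 468234*(1/9025) = 468234/9025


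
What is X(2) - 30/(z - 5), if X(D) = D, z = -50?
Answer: 28/11 ≈ 2.5455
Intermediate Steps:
X(2) - 30/(z - 5) = 2 - 30/(-50 - 5) = 2 - 30/(-55) = 2 - 30*(-1/55) = 2 + 6/11 = 28/11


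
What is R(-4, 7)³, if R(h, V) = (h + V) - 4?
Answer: -1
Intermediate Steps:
R(h, V) = -4 + V + h (R(h, V) = (V + h) - 4 = -4 + V + h)
R(-4, 7)³ = (-4 + 7 - 4)³ = (-1)³ = -1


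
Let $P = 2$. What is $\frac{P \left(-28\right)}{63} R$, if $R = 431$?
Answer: $- \frac{3448}{9} \approx -383.11$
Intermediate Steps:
$\frac{P \left(-28\right)}{63} R = \frac{2 \left(-28\right)}{63} \cdot 431 = \left(-56\right) \frac{1}{63} \cdot 431 = \left(- \frac{8}{9}\right) 431 = - \frac{3448}{9}$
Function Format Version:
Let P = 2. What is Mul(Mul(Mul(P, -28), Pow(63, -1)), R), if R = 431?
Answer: Rational(-3448, 9) ≈ -383.11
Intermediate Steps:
Mul(Mul(Mul(P, -28), Pow(63, -1)), R) = Mul(Mul(Mul(2, -28), Pow(63, -1)), 431) = Mul(Mul(-56, Rational(1, 63)), 431) = Mul(Rational(-8, 9), 431) = Rational(-3448, 9)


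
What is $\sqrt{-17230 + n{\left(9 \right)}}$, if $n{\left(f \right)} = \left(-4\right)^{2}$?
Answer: $i \sqrt{17214} \approx 131.2 i$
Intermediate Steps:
$n{\left(f \right)} = 16$
$\sqrt{-17230 + n{\left(9 \right)}} = \sqrt{-17230 + 16} = \sqrt{-17214} = i \sqrt{17214}$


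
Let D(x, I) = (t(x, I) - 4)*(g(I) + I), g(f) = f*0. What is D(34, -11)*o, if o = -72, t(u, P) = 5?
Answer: 792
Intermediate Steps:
g(f) = 0
D(x, I) = I (D(x, I) = (5 - 4)*(0 + I) = 1*I = I)
D(34, -11)*o = -11*(-72) = 792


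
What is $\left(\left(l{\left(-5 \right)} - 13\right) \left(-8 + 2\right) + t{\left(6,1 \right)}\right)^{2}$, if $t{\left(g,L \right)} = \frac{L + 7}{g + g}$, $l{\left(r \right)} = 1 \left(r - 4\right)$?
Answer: $\frac{158404}{9} \approx 17600.0$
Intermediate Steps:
$l{\left(r \right)} = -4 + r$ ($l{\left(r \right)} = 1 \left(-4 + r\right) = -4 + r$)
$t{\left(g,L \right)} = \frac{7 + L}{2 g}$
$\left(\left(l{\left(-5 \right)} - 13\right) \left(-8 + 2\right) + t{\left(6,1 \right)}\right)^{2} = \left(\left(\left(-4 - 5\right) - 13\right) \left(-8 + 2\right) + \frac{7 + 1}{2 \cdot 6}\right)^{2} = \left(\left(-9 - 13\right) \left(-6\right) + \frac{1}{2} \cdot \frac{1}{6} \cdot 8\right)^{2} = \left(\left(-22\right) \left(-6\right) + \frac{2}{3}\right)^{2} = \left(132 + \frac{2}{3}\right)^{2} = \left(\frac{398}{3}\right)^{2} = \frac{158404}{9}$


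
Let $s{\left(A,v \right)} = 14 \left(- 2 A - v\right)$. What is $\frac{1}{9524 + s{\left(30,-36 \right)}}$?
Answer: $\frac{1}{9188} \approx 0.00010884$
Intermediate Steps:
$s{\left(A,v \right)} = - 28 A - 14 v$ ($s{\left(A,v \right)} = 14 \left(- v - 2 A\right) = - 28 A - 14 v$)
$\frac{1}{9524 + s{\left(30,-36 \right)}} = \frac{1}{9524 - 336} = \frac{1}{9188}$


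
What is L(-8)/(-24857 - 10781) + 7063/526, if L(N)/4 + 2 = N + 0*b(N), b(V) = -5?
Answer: 125866117/9372794 ≈ 13.429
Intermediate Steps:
L(N) = -8 + 4*N (L(N) = -8 + 4*(N + 0*(-5)) = -8 + 4*(N + 0) = -8 + 4*N)
L(-8)/(-24857 - 10781) + 7063/526 = (-8 + 4*(-8))/(-24857 - 10781) + 7063/526 = (-8 - 32)/(-35638) + 7063*(1/526) = -40*(-1/35638) + 7063/526 = 20/17819 + 7063/526 = 125866117/9372794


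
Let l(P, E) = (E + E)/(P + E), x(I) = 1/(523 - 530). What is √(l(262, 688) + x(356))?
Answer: √577353/665 ≈ 1.1426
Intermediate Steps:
x(I) = -⅐ (x(I) = 1/(-7) = -⅐)
l(P, E) = 2*E/(E + P) (l(P, E) = (2*E)/(E + P) = 2*E/(E + P))
√(l(262, 688) + x(356)) = √(2*688/(688 + 262) - ⅐) = √(2*688/950 - ⅐) = √(2*688*(1/950) - ⅐) = √(688/475 - ⅐) = √(4341/3325) = √577353/665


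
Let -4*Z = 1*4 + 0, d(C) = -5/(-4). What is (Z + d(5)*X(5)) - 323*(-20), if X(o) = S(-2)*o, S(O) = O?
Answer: 12893/2 ≈ 6446.5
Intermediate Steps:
X(o) = -2*o
d(C) = 5/4 (d(C) = -5*(-1/4) = 5/4)
Z = -1 (Z = -(1*4 + 0)/4 = -(4 + 0)/4 = -1/4*4 = -1)
(Z + d(5)*X(5)) - 323*(-20) = (-1 + 5*(-2*5)/4) - 323*(-20) = (-1 + (5/4)*(-10)) + 6460 = (-1 - 25/2) + 6460 = -27/2 + 6460 = 12893/2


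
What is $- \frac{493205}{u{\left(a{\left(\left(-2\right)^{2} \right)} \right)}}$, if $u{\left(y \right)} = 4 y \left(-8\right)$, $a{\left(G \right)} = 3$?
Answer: $\frac{493205}{96} \approx 5137.6$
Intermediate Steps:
$u{\left(y \right)} = - 32 y$
$- \frac{493205}{u{\left(a{\left(\left(-2\right)^{2} \right)} \right)}} = - \frac{493205}{\left(-32\right) 3} = - \frac{493205}{-96} = \left(-493205\right) \left(- \frac{1}{96}\right) = \frac{493205}{96}$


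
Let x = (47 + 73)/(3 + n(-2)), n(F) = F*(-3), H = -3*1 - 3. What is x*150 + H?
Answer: 1994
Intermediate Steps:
H = -6 (H = -3 - 3 = -6)
n(F) = -3*F
x = 40/3 (x = (47 + 73)/(3 - 3*(-2)) = 120/(3 + 6) = 120/9 = 120*(⅑) = 40/3 ≈ 13.333)
x*150 + H = (40/3)*150 - 6 = 2000 - 6 = 1994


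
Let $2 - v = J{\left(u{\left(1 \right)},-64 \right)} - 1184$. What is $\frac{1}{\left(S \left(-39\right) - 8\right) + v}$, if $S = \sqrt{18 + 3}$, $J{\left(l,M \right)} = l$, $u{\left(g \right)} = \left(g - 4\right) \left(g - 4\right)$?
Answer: $\frac{167}{190660} + \frac{39 \sqrt{21}}{1334620} \approx 0.0010098$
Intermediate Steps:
$u{\left(g \right)} = \left(-4 + g\right)^{2}$ ($u{\left(g \right)} = \left(-4 + g\right) \left(-4 + g\right) = \left(-4 + g\right)^{2}$)
$S = \sqrt{21} \approx 4.5826$
$v = 1177$ ($v = 2 - \left(\left(-4 + 1\right)^{2} - 1184\right) = 2 - \left(\left(-3\right)^{2} - 1184\right) = 2 - \left(9 - 1184\right) = 2 - -1175 = 2 + 1175 = 1177$)
$\frac{1}{\left(S \left(-39\right) - 8\right) + v} = \frac{1}{\left(\sqrt{21} \left(-39\right) - 8\right) + 1177} = \frac{1}{\left(- 39 \sqrt{21} - 8\right) + 1177} = \frac{1}{\left(-8 - 39 \sqrt{21}\right) + 1177} = \frac{1}{1169 - 39 \sqrt{21}}$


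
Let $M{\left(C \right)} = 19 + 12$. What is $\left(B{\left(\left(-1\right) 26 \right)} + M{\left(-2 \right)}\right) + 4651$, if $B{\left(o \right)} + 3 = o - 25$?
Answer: $4628$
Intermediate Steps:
$M{\left(C \right)} = 31$
$B{\left(o \right)} = -28 + o$ ($B{\left(o \right)} = -3 + \left(o - 25\right) = -3 + \left(-25 + o\right) = -28 + o$)
$\left(B{\left(\left(-1\right) 26 \right)} + M{\left(-2 \right)}\right) + 4651 = \left(\left(-28 - 26\right) + 31\right) + 4651 = \left(-54 + 31\right) + 4651 = -23 + 4651 = 4628$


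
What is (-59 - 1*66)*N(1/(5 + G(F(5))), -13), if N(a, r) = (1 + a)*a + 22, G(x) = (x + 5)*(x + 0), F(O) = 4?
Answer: -4628000/1681 ≈ -2753.1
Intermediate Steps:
G(x) = x*(5 + x) (G(x) = (5 + x)*x = x*(5 + x))
N(a, r) = 22 + a*(1 + a) (N(a, r) = a*(1 + a) + 22 = 22 + a*(1 + a))
(-59 - 1*66)*N(1/(5 + G(F(5))), -13) = (-59 - 1*66)*(22 + 1/(5 + 4*(5 + 4)) + (1/(5 + 4*(5 + 4)))**2) = (-59 - 66)*(22 + 1/(5 + 4*9) + (1/(5 + 4*9))**2) = -125*(22 + 1/(5 + 36) + (1/(5 + 36))**2) = -125*(22 + 1/41 + (1/41)**2) = -125*(22 + 1/41 + 1/1681) = -125*37024/1681 = -4628000/1681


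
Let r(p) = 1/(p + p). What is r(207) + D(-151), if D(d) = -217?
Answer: -89837/414 ≈ -217.00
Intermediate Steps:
r(p) = 1/(2*p)
r(207) + D(-151) = (½)/207 - 217 = (½)*(1/207) - 217 = 1/414 - 217 = -89837/414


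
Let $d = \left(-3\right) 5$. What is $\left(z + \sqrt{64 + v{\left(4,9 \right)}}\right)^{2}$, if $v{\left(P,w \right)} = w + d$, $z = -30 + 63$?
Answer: $\left(33 + \sqrt{58}\right)^{2} \approx 1649.6$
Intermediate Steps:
$d = -15$
$z = 33$
$v{\left(P,w \right)} = -15 + w$ ($v{\left(P,w \right)} = w - 15 = -15 + w$)
$\left(z + \sqrt{64 + v{\left(4,9 \right)}}\right)^{2} = \left(33 + \sqrt{64 + \left(-15 + 9\right)}\right)^{2} = \left(33 + \sqrt{64 - 6}\right)^{2} = \left(33 + \sqrt{58}\right)^{2}$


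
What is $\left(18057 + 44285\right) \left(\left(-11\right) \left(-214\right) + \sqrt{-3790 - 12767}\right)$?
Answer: $146753068 + 62342 i \sqrt{16557} \approx 1.4675 \cdot 10^{8} + 8.0218 \cdot 10^{6} i$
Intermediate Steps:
$\left(18057 + 44285\right) \left(\left(-11\right) \left(-214\right) + \sqrt{-3790 - 12767}\right) = 62342 \left(2354 + \sqrt{-16557}\right) = 62342 \left(2354 + i \sqrt{16557}\right) = 146753068 + 62342 i \sqrt{16557}$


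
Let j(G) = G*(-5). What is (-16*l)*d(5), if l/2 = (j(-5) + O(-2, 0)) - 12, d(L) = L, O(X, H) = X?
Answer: -1760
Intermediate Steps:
j(G) = -5*G
l = 22 (l = 2*((-5*(-5) - 2) - 12) = 2*((25 - 2) - 12) = 2*(23 - 12) = 2*11 = 22)
(-16*l)*d(5) = -16*22*5 = -352*5 = -1760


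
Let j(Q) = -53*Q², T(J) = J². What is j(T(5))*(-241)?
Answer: 7983125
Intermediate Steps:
j(T(5))*(-241) = -53*(5²)²*(-241) = -53*25²*(-241) = -53*625*(-241) = -33125*(-241) = 7983125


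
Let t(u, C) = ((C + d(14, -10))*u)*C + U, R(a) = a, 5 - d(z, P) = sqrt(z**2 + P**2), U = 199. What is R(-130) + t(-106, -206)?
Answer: -4388967 - 43672*sqrt(74) ≈ -4.7646e+6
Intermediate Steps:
d(z, P) = 5 - sqrt(P**2 + z**2) (d(z, P) = 5 - sqrt(z**2 + P**2) = 5 - sqrt(P**2 + z**2))
t(u, C) = 199 + C*u*(5 + C - 2*sqrt(74)) (t(u, C) = ((C + (5 - sqrt((-10)**2 + 14**2)))*u)*C + 199 = ((C + (5 - sqrt(100 + 196)))*u)*C + 199 = ((C + (5 - sqrt(296)))*u)*C + 199 = ((C + (5 - 2*sqrt(74)))*u)*C + 199 = ((5 + C - 2*sqrt(74))*u)*C + 199 = (u*(5 + C - 2*sqrt(74)))*C + 199 = C*u*(5 + C - 2*sqrt(74)) + 199 = 199 + C*u*(5 + C - 2*sqrt(74)))
R(-130) + t(-106, -206) = -130 + (199 - 106*(-206)**2 - 206*(-106)*(5 - 2*sqrt(74))) = -130 + (199 - 106*42436 + (109180 - 43672*sqrt(74))) = -130 + (199 - 4498216 + (109180 - 43672*sqrt(74))) = -130 + (-4388837 - 43672*sqrt(74)) = -4388967 - 43672*sqrt(74)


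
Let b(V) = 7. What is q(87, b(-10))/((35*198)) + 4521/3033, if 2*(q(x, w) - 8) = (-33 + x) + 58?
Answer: 1751369/1167705 ≈ 1.4998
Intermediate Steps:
q(x, w) = 41/2 + x/2 (q(x, w) = 8 + ((-33 + x) + 58)/2 = 8 + (25 + x)/2 = 8 + (25/2 + x/2) = 41/2 + x/2)
q(87, b(-10))/((35*198)) + 4521/3033 = (41/2 + (½)*87)/((35*198)) + 4521/3033 = (41/2 + 87/2)/6930 + 4521*(1/3033) = 64*(1/6930) + 1507/1011 = 32/3465 + 1507/1011 = 1751369/1167705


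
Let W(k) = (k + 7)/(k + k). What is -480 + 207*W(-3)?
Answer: -618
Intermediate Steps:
W(k) = (7 + k)/(2*k) (W(k) = (7 + k)/((2*k)) = (7 + k)*(1/(2*k)) = (7 + k)/(2*k))
-480 + 207*W(-3) = -480 + 207*((1/2)*(7 - 3)/(-3)) = -480 + 207*((1/2)*(-1/3)*4) = -480 + 207*(-2/3) = -480 - 138 = -618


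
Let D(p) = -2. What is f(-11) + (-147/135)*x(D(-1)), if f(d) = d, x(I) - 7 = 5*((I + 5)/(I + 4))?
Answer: -2411/90 ≈ -26.789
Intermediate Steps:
x(I) = 7 + 5*(5 + I)/(4 + I) (x(I) = 7 + 5*((I + 5)/(I + 4)) = 7 + 5*((5 + I)/(4 + I)) = 7 + 5*(5 + I)/(4 + I))
f(-11) + (-147/135)*x(D(-1)) = -11 + (-147/135)*((53 + 12*(-2))/(4 - 2)) = -11 + (-147*1/135)*((53 - 24)/2) = -11 - 49*29/90 = -11 - 49/45*29/2 = -11 - 1421/90 = -2411/90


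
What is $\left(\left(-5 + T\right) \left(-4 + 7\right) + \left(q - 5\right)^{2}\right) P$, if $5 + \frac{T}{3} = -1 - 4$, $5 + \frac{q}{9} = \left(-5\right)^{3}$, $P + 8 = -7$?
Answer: $-20707800$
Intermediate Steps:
$P = -15$ ($P = -8 - 7 = -15$)
$q = -1170$ ($q = -45 + 9 \left(-5\right)^{3} = -45 + 9 \left(-125\right) = -45 - 1125 = -1170$)
$T = -30$ ($T = -15 + 3 \left(-1 - 4\right) = -15 + 3 \left(-5\right) = -15 - 15 = -30$)
$\left(\left(-5 + T\right) \left(-4 + 7\right) + \left(q - 5\right)^{2}\right) P = \left(\left(-5 - 30\right) \left(-4 + 7\right) + \left(-1170 - 5\right)^{2}\right) \left(-15\right) = \left(\left(-35\right) 3 + \left(-1175\right)^{2}\right) \left(-15\right) = \left(-105 + 1380625\right) \left(-15\right) = 1380520 \left(-15\right) = -20707800$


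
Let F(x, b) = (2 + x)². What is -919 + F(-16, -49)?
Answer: -723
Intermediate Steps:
-919 + F(-16, -49) = -919 + (2 - 16)² = -919 + (-14)² = -919 + 196 = -723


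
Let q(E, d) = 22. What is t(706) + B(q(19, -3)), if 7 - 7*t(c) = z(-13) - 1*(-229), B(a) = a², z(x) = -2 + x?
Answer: 3181/7 ≈ 454.43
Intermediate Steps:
t(c) = -207/7 (t(c) = 1 - ((-2 - 13) - 1*(-229))/7 = 1 - (-15 + 229)/7 = 1 - ⅐*214 = 1 - 214/7 = -207/7)
t(706) + B(q(19, -3)) = -207/7 + 22² = -207/7 + 484 = 3181/7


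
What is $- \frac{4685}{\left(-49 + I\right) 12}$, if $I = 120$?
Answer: $- \frac{4685}{852} \approx -5.4988$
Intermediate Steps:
$- \frac{4685}{\left(-49 + I\right) 12} = - \frac{4685}{\left(-49 + 120\right) 12} = - \frac{4685}{71 \cdot 12} = - \frac{4685}{852}$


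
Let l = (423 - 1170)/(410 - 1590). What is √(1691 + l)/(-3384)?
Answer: -√588857465/1996560 ≈ -0.012154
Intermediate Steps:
l = 747/1180 (l = -747/(-1180) = -747*(-1/1180) = 747/1180 ≈ 0.63305)
√(1691 + l)/(-3384) = √(1691 + 747/1180)/(-3384) = √(1996127/1180)*(-1/3384) = (√588857465/590)*(-1/3384) = -√588857465/1996560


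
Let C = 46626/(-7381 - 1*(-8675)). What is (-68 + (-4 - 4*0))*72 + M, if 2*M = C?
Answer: -6684783/1294 ≈ -5166.0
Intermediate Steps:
C = 23313/647 (C = 46626/(-7381 + 8675) = 46626/1294 = 46626*(1/1294) = 23313/647 ≈ 36.032)
M = 23313/1294 (M = (1/2)*(23313/647) = 23313/1294 ≈ 18.016)
(-68 + (-4 - 4*0))*72 + M = (-68 + (-4 - 4*0))*72 + 23313/1294 = (-68 + (-4 + 0))*72 + 23313/1294 = (-68 - 4)*72 + 23313/1294 = -72*72 + 23313/1294 = -5184 + 23313/1294 = -6684783/1294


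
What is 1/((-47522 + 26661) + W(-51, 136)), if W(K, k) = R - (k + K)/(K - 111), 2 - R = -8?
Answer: -162/3377777 ≈ -4.7961e-5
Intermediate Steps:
R = 10 (R = 2 - 1*(-8) = 2 + 8 = 10)
W(K, k) = 10 - (K + k)/(-111 + K) (W(K, k) = 10 - (k + K)/(K - 111) = 10 - (K + k)/(-111 + K))
1/((-47522 + 26661) + W(-51, 136)) = 1/((-47522 + 26661) + (-1110 - 1*136 + 9*(-51))/(-111 - 51)) = 1/(-20861 + (-1110 - 136 - 459)/(-162)) = 1/(-20861 - 1/162*(-1705)) = 1/(-20861 + 1705/162) = 1/(-3377777/162) = -162/3377777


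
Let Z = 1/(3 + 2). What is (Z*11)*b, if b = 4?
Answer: 44/5 ≈ 8.8000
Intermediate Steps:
Z = 1/5 ≈ 0.20000
(Z*11)*b = ((1/5)*11)*4 = (11/5)*4 = 44/5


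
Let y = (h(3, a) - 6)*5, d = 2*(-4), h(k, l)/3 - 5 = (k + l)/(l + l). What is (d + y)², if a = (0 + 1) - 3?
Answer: 17689/16 ≈ 1105.6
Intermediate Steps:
a = -2 (a = 1 - 3 = -2)
h(k, l) = 15 + 3*(k + l)/(2*l) (h(k, l) = 15 + 3*((k + l)/(l + l)) = 15 + 3*((k + l)/((2*l))) = 15 + 3*((k + l)*(1/(2*l))) = 15 + 3*((k + l)/(2*l)) = 15 + 3*(k + l)/(2*l))
d = -8
y = 165/4 (y = ((3/2)*(3 + 11*(-2))/(-2) - 6)*5 = ((3/2)*(-½)*(3 - 22) - 6)*5 = ((3/2)*(-½)*(-19) - 6)*5 = (57/4 - 6)*5 = (33/4)*5 = 165/4 ≈ 41.250)
(d + y)² = (-8 + 165/4)² = (133/4)² = 17689/16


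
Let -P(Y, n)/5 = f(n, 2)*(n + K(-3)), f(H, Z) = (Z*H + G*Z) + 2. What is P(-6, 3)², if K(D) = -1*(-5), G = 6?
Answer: 640000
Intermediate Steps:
f(H, Z) = 2 + 6*Z + H*Z (f(H, Z) = (Z*H + 6*Z) + 2 = (H*Z + 6*Z) + 2 = (6*Z + H*Z) + 2 = 2 + 6*Z + H*Z)
K(D) = 5
P(Y, n) = -5*(5 + n)*(14 + 2*n) (P(Y, n) = -5*(2 + 6*2 + n*2)*(n + 5) = -5*(2 + 12 + 2*n)*(5 + n) = -5*(14 + 2*n)*(5 + n) = -5*(5 + n)*(14 + 2*n))
P(-6, 3)² = (-10*(5 + 3)*(7 + 3))² = (-10*8*10)² = (-800)² = 640000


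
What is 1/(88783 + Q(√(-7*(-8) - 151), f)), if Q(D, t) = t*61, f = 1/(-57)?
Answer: 57/5060570 ≈ 1.1264e-5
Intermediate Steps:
f = -1/57 ≈ -0.017544
Q(D, t) = 61*t
1/(88783 + Q(√(-7*(-8) - 151), f)) = 1/(88783 + 61*(-1/57)) = 1/(88783 - 61/57) = 1/(5060570/57) = 57/5060570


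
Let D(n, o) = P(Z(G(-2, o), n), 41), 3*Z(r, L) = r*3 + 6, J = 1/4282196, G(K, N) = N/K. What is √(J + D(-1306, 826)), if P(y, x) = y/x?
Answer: I*√77250048379480135/87785018 ≈ 3.1661*I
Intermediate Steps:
J = 1/4282196 ≈ 2.3353e-7
Z(r, L) = 2 + r (Z(r, L) = (r*3 + 6)/3 = (3*r + 6)/3 = (6 + 3*r)/3 = 2 + r)
D(n, o) = 2/41 - o/82 (D(n, o) = (2 + o/(-2))/41 = (2 + o*(-½))*(1/41) = (2 - o/2)*(1/41) = 2/41 - o/82)
√(J + D(-1306, 826)) = √(1/4282196 + (2/41 - 1/82*826)) = √(1/4282196 + (2/41 - 413/41)) = √(1/4282196 - 411/41) = √(-1759982515/175570036) = I*√77250048379480135/87785018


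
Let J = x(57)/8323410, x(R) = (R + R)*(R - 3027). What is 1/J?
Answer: -277447/11286 ≈ -24.583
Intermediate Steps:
x(R) = 2*R*(-3027 + R) (x(R) = (2*R)*(-3027 + R) = 2*R*(-3027 + R))
J = -11286/277447 (J = (2*57*(-3027 + 57))/8323410 = (2*57*(-2970))*(1/8323410) = -338580*1/8323410 = -11286/277447 ≈ -0.040678)
1/J = 1/(-11286/277447) = -277447/11286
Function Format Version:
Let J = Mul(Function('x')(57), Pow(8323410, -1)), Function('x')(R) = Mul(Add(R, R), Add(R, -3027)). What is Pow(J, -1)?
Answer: Rational(-277447, 11286) ≈ -24.583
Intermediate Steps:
Function('x')(R) = Mul(2, R, Add(-3027, R)) (Function('x')(R) = Mul(Mul(2, R), Add(-3027, R)) = Mul(2, R, Add(-3027, R)))
J = Rational(-11286, 277447) (J = Mul(Mul(2, 57, Add(-3027, 57)), Pow(8323410, -1)) = Mul(Mul(2, 57, -2970), Rational(1, 8323410)) = Mul(-338580, Rational(1, 8323410)) = Rational(-11286, 277447) ≈ -0.040678)
Pow(J, -1) = Pow(Rational(-11286, 277447), -1) = Rational(-277447, 11286)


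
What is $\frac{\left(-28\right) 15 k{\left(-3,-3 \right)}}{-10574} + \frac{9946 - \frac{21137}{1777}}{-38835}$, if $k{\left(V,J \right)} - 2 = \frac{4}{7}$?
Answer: $- \frac{11213123887}{72970957233} \approx -0.15367$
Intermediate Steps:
$k{\left(V,J \right)} = \frac{18}{7}$ ($k{\left(V,J \right)} = 2 + \frac{4}{7} = \frac{18}{7}$)
$\frac{\left(-28\right) 15 k{\left(-3,-3 \right)}}{-10574} + \frac{9946 - \frac{21137}{1777}}{-38835} = \frac{\left(-28\right) 15 \cdot \frac{18}{7}}{-10574} + \frac{9946 - \frac{21137}{1777}}{-38835} = \left(-420\right) \frac{18}{7} \left(- \frac{1}{10574}\right) + \left(9946 - 21137 \cdot \frac{1}{1777}\right) \left(- \frac{1}{38835}\right) = \left(-1080\right) \left(- \frac{1}{10574}\right) + \left(9946 - \frac{21137}{1777}\right) \left(- \frac{1}{38835}\right) = \frac{540}{5287} + \left(9946 - \frac{21137}{1777}\right) \left(- \frac{1}{38835}\right) = \frac{540}{5287} + \frac{17652905}{1777} \left(- \frac{1}{38835}\right) = \frac{540}{5287} - \frac{3530581}{13801959} = - \frac{11213123887}{72970957233}$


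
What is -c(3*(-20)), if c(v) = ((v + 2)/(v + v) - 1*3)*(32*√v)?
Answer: 2416*I*√15/15 ≈ 623.81*I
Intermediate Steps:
c(v) = 32*√v*(-3 + (2 + v)/(2*v)) (c(v) = ((2 + v)/((2*v)) - 3)*(32*√v) = ((2 + v)*(1/(2*v)) - 3)*(32*√v) = ((2 + v)/(2*v) - 3)*(32*√v) = (-3 + (2 + v)/(2*v))*(32*√v) = 32*√v*(-3 + (2 + v)/(2*v)))
-c(3*(-20)) = -16*(2 - 15*(-20))/√(3*(-20)) = -16*(2 - 5*(-60))/√(-60) = -16*(-I*√15/30)*(2 + 300) = -16*(-I*√15/30)*302 = -(-2416)*I*√15/15 = 2416*I*√15/15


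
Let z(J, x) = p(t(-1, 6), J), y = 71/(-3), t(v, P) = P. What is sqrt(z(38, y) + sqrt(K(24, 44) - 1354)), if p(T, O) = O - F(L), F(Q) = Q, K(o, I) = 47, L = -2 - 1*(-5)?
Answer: sqrt(35 + I*sqrt(1307)) ≈ 6.5314 + 2.7676*I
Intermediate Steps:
L = 3 (L = -2 + 5 = 3)
p(T, O) = -3 + O (p(T, O) = O - 1*3 = O - 3 = -3 + O)
y = -71/3 (y = 71*(-1/3) = -71/3 ≈ -23.667)
z(J, x) = -3 + J
sqrt(z(38, y) + sqrt(K(24, 44) - 1354)) = sqrt((-3 + 38) + sqrt(47 - 1354)) = sqrt(35 + sqrt(-1307)) = sqrt(35 + I*sqrt(1307))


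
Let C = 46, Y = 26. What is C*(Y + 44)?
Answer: 3220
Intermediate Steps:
C*(Y + 44) = 46*(26 + 44) = 46*70 = 3220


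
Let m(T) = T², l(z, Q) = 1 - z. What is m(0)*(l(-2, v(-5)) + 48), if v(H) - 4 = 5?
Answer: 0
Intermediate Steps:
v(H) = 9 (v(H) = 4 + 5 = 9)
m(0)*(l(-2, v(-5)) + 48) = 0²*((1 - 1*(-2)) + 48) = 0*((1 + 2) + 48) = 0*(3 + 48) = 0*51 = 0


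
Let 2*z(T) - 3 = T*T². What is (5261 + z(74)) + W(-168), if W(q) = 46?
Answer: 415841/2 ≈ 2.0792e+5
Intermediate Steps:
z(T) = 3/2 + T³/2 (z(T) = 3/2 + (T*T²)/2 = 3/2 + T³/2)
(5261 + z(74)) + W(-168) = (5261 + (3/2 + (½)*74³)) + 46 = (5261 + (3/2 + (½)*405224)) + 46 = (5261 + (3/2 + 202612)) + 46 = (5261 + 405227/2) + 46 = 415749/2 + 46 = 415841/2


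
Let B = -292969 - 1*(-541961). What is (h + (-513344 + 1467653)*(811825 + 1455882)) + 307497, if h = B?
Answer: 2164093755952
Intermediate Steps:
B = 248992 (B = -292969 + 541961 = 248992)
h = 248992
(h + (-513344 + 1467653)*(811825 + 1455882)) + 307497 = (248992 + (-513344 + 1467653)*(811825 + 1455882)) + 307497 = (248992 + 954309*2267707) + 307497 = (248992 + 2164093199463) + 307497 = 2164093448455 + 307497 = 2164093755952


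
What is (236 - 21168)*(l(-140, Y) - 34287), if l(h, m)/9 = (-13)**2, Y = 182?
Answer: 685857912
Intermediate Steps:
l(h, m) = 1521 (l(h, m) = 9*(-13)**2 = 9*169 = 1521)
(236 - 21168)*(l(-140, Y) - 34287) = (236 - 21168)*(1521 - 34287) = -20932*(-32766) = 685857912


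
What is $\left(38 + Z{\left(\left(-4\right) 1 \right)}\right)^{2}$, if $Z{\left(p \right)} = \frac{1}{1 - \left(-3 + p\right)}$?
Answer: $\frac{93025}{64} \approx 1453.5$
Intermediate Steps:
$Z{\left(p \right)} = \frac{1}{4 - p}$
$\left(38 + Z{\left(\left(-4\right) 1 \right)}\right)^{2} = \left(38 - \frac{1}{-4 - 4}\right)^{2} = \left(38 - \frac{1}{-8}\right)^{2} = \left(38 - - \frac{1}{8}\right)^{2} = \left(38 + \frac{1}{8}\right)^{2} = \left(\frac{305}{8}\right)^{2} = \frac{93025}{64}$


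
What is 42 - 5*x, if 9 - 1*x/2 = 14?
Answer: 92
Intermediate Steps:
x = -10 (x = 18 - 2*14 = 18 - 28 = -10)
42 - 5*x = 42 - 5*(-10) = 42 + 50 = 92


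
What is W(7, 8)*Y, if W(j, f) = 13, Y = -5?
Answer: -65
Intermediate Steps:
W(7, 8)*Y = 13*(-5) = -65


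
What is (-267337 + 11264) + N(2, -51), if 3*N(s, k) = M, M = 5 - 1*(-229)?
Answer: -255995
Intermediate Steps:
M = 234 (M = 5 + 229 = 234)
N(s, k) = 78 (N(s, k) = (⅓)*234 = 78)
(-267337 + 11264) + N(2, -51) = (-267337 + 11264) + 78 = -256073 + 78 = -255995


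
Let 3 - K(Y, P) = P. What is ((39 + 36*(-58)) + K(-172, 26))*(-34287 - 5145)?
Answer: 81703104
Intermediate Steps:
K(Y, P) = 3 - P
((39 + 36*(-58)) + K(-172, 26))*(-34287 - 5145) = ((39 + 36*(-58)) + (3 - 1*26))*(-34287 - 5145) = ((39 - 2088) + (3 - 26))*(-39432) = (-2049 - 23)*(-39432) = -2072*(-39432) = 81703104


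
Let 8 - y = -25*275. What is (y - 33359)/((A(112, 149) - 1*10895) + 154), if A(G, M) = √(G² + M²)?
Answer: 71094679/28833584 + 6619*√34745/28833584 ≈ 2.5085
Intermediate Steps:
y = 6883 (y = 8 - (-25)*275 = 8 - 1*(-6875) = 8 + 6875 = 6883)
(y - 33359)/((A(112, 149) - 1*10895) + 154) = (6883 - 33359)/((√(112² + 149²) - 1*10895) + 154) = -26476/((√(12544 + 22201) - 10895) + 154) = -26476/((√34745 - 10895) + 154) = -26476/((-10895 + √34745) + 154) = -26476/(-10741 + √34745)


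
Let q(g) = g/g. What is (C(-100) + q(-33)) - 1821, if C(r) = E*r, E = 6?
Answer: -2420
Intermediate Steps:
q(g) = 1
C(r) = 6*r
(C(-100) + q(-33)) - 1821 = (6*(-100) + 1) - 1821 = (-600 + 1) - 1821 = -599 - 1821 = -2420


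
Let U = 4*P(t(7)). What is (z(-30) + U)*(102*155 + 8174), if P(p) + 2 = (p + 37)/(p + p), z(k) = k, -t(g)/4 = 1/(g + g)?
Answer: -7075280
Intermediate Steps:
t(g) = -2/g (t(g) = -4/(g + g) = -4*1/(2*g) = -2/g)
P(p) = -2 + (37 + p)/(2*p) (P(p) = -2 + (p + 37)/(p + p) = -2 + (37 + p)/((2*p)) = -2 + (37 + p)*(1/(2*p)) = -2 + (37 + p)/(2*p))
U = -265 (U = 4*((37 - (-6)/7)/(2*((-2/7)))) = 4*((37 - (-6)/7)/(2*((-2*1/7)))) = 4*((37 - 3*(-2/7))/(2*(-2/7))) = 4*((1/2)*(-7/2)*(37 + 6/7)) = 4*((1/2)*(-7/2)*(265/7)) = 4*(-265/4) = -265)
(z(-30) + U)*(102*155 + 8174) = (-30 - 265)*(102*155 + 8174) = -295*(15810 + 8174) = -295*23984 = -7075280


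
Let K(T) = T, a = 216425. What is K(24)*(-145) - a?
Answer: -219905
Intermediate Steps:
K(24)*(-145) - a = 24*(-145) - 1*216425 = -3480 - 216425 = -219905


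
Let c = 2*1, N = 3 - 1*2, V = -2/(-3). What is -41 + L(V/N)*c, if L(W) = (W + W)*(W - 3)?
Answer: -425/9 ≈ -47.222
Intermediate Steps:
V = ⅔ (V = -2*(-⅓) = ⅔ ≈ 0.66667)
N = 1 (N = 3 - 2 = 1)
L(W) = 2*W*(-3 + W) (L(W) = (2*W)*(-3 + W) = 2*W*(-3 + W))
c = 2
-41 + L(V/N)*c = -41 + (2*((⅔)/1)*(-3 + (⅔)/1))*2 = -41 + (2*((⅔)*1)*(-3 + (⅔)*1))*2 = -41 + (2*(⅔)*(-3 + ⅔))*2 = -41 + (2*(⅔)*(-7/3))*2 = -41 - 28/9*2 = -41 - 56/9 = -425/9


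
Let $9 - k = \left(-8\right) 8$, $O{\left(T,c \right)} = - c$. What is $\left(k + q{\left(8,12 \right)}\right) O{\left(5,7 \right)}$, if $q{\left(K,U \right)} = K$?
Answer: $-567$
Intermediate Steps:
$k = 73$ ($k = 9 - \left(-8\right) 8 = 9 - -64 = 9 + 64 = 73$)
$\left(k + q{\left(8,12 \right)}\right) O{\left(5,7 \right)} = \left(73 + 8\right) \left(\left(-1\right) 7\right) = 81 \left(-7\right) = -567$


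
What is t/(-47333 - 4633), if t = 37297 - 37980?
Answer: 683/51966 ≈ 0.013143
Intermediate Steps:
t = -683
t/(-47333 - 4633) = -683/(-47333 - 4633) = -683/(-51966) = -683*(-1/51966) = 683/51966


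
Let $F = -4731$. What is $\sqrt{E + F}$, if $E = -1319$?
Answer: $55 i \sqrt{2} \approx 77.782 i$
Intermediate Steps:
$\sqrt{E + F} = \sqrt{-1319 - 4731} = \sqrt{-6050} = 55 i \sqrt{2}$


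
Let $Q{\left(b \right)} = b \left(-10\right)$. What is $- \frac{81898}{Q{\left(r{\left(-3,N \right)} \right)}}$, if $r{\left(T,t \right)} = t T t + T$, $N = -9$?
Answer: $- \frac{40949}{1230} \approx -33.292$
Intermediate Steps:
$r{\left(T,t \right)} = T + T t^{2}$ ($r{\left(T,t \right)} = T t t + T = T t^{2} + T = T + T t^{2}$)
$Q{\left(b \right)} = - 10 b$
$- \frac{81898}{Q{\left(r{\left(-3,N \right)} \right)}} = - \frac{81898}{\left(-10\right) \left(- 3 \left(1 + \left(-9\right)^{2}\right)\right)} = - \frac{81898}{\left(-10\right) \left(- 3 \left(1 + 81\right)\right)} = - \frac{81898}{\left(-10\right) \left(\left(-3\right) 82\right)} = - \frac{81898}{\left(-10\right) \left(-246\right)} = - \frac{81898}{2460} = \left(-81898\right) \frac{1}{2460} = - \frac{40949}{1230}$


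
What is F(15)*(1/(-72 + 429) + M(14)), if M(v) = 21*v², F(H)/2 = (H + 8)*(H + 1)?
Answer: 1081487968/357 ≈ 3.0294e+6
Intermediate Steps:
F(H) = 2*(1 + H)*(8 + H) (F(H) = 2*((H + 8)*(H + 1)) = 2*((8 + H)*(1 + H)) = 2*((1 + H)*(8 + H)) = 2*(1 + H)*(8 + H))
F(15)*(1/(-72 + 429) + M(14)) = (16 + 2*15² + 18*15)*(1/(-72 + 429) + 21*14²) = (16 + 2*225 + 270)*(1/357 + 21*196) = (16 + 450 + 270)*(1/357 + 4116) = 736*(1469413/357) = 1081487968/357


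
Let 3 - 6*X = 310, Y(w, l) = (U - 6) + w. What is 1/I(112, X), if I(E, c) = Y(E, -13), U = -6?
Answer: 1/100 ≈ 0.010000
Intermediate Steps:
Y(w, l) = -12 + w (Y(w, l) = (-6 - 6) + w = -12 + w)
X = -307/6 (X = ½ - ⅙*310 = ½ - 155/3 = -307/6 ≈ -51.167)
I(E, c) = -12 + E
1/I(112, X) = 1/(-12 + 112) = 1/100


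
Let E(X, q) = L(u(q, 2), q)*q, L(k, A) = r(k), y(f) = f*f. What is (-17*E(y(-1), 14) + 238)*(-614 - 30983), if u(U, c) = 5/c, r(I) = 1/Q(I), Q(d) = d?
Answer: -22560258/5 ≈ -4.5120e+6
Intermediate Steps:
y(f) = f²
r(I) = 1/I
L(k, A) = 1/k
E(X, q) = 2*q/5 (E(X, q) = q/((5/2)) = q/((5*(½))) = q/(5/2) = 2*q/5)
(-17*E(y(-1), 14) + 238)*(-614 - 30983) = (-34*14/5 + 238)*(-614 - 30983) = (-17*28/5 + 238)*(-31597) = (-476/5 + 238)*(-31597) = (714/5)*(-31597) = -22560258/5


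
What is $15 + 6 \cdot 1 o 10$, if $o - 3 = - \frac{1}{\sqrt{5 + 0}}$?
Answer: $195 - 12 \sqrt{5} \approx 168.17$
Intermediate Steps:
$o = 3 - \frac{\sqrt{5}}{5}$ ($o = 3 - \frac{1}{\sqrt{5 + 0}} = 3 - \frac{1}{\sqrt{5}} = 3 - \frac{\sqrt{5}}{5} \approx 2.5528$)
$15 + 6 \cdot 1 o 10 = 15 + 6 \cdot 1 \left(3 - \frac{\sqrt{5}}{5}\right) 10 = 15 + 6 \left(3 - \frac{\sqrt{5}}{5}\right) 10 = 15 + \left(18 - \frac{6 \sqrt{5}}{5}\right) 10 = 15 + \left(180 - 12 \sqrt{5}\right) = 195 - 12 \sqrt{5}$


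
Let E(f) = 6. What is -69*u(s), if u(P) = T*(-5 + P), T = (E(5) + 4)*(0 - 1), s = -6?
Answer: -7590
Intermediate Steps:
T = -10 (T = (6 + 4)*(0 - 1) = 10*(-1) = -10)
u(P) = 50 - 10*P (u(P) = -10*(-5 + P) = 50 - 10*P)
-69*u(s) = -69*(50 - 10*(-6)) = -69*(50 + 60) = -69*110 = -7590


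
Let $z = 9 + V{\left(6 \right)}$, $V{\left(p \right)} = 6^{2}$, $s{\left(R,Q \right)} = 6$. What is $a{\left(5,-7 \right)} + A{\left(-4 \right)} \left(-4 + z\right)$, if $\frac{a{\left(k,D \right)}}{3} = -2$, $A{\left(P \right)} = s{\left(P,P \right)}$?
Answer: $240$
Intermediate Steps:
$A{\left(P \right)} = 6$
$V{\left(p \right)} = 36$
$a{\left(k,D \right)} = -6$ ($a{\left(k,D \right)} = 3 \left(-2\right) = -6$)
$z = 45$ ($z = 9 + 36 = 45$)
$a{\left(5,-7 \right)} + A{\left(-4 \right)} \left(-4 + z\right) = -6 + 6 \left(-4 + 45\right) = -6 + 6 \cdot 41 = -6 + 246 = 240$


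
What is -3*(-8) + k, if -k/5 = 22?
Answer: -86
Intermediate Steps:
k = -110 (k = -5*22 = -110)
-3*(-8) + k = -3*(-8) - 110 = 24 - 110 = -86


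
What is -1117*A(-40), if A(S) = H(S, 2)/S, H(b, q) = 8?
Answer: 1117/5 ≈ 223.40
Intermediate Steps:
A(S) = 8/S
-1117*A(-40) = -8936/(-40) = -8936*(-1)/40 = -1117*(-⅕) = 1117/5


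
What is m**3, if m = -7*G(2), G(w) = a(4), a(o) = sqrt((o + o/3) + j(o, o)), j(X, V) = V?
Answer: -19208*sqrt(21)/9 ≈ -9780.2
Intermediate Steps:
a(o) = sqrt(21)*sqrt(o)/3 (a(o) = sqrt((o + o/3) + o) = sqrt(4*o/3 + o) = sqrt(7*o/3) = sqrt(21)*sqrt(o)/3)
G(w) = 2*sqrt(21)/3 (G(w) = sqrt(21)*sqrt(4)/3 = (1/3)*sqrt(21)*2 = 2*sqrt(21)/3)
m = -14*sqrt(21)/3 ≈ -21.385
m**3 = (-14*sqrt(21)/3)**3 = -19208*sqrt(21)/9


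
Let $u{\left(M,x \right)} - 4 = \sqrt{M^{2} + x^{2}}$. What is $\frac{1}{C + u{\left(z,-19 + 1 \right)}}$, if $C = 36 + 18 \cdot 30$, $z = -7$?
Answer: $\frac{580}{336027} - \frac{\sqrt{373}}{336027} \approx 0.0016686$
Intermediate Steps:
$u{\left(M,x \right)} = 4 + \sqrt{M^{2} + x^{2}}$
$C = 576$ ($C = 36 + 540 = 576$)
$\frac{1}{C + u{\left(z,-19 + 1 \right)}} = \frac{1}{576 + \left(4 + \sqrt{\left(-7\right)^{2} + \left(-19 + 1\right)^{2}}\right)} = \frac{1}{576 + \left(4 + \sqrt{49 + \left(-18\right)^{2}}\right)} = \frac{1}{576 + \left(4 + \sqrt{49 + 324}\right)} = \frac{1}{576 + \left(4 + \sqrt{373}\right)} = \frac{1}{580 + \sqrt{373}}$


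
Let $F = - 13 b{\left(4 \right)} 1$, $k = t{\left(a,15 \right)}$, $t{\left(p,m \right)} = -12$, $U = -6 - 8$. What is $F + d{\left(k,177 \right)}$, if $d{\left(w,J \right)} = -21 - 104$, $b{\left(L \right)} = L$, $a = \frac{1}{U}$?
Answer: $-177$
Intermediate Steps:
$U = -14$ ($U = -6 - 8 = -14$)
$a = - \frac{1}{14}$ ($a = \frac{1}{-14} = - \frac{1}{14} \approx -0.071429$)
$k = -12$
$d{\left(w,J \right)} = -125$
$F = -52$ ($F = \left(-13\right) 4 \cdot 1 = \left(-52\right) 1 = -52$)
$F + d{\left(k,177 \right)} = -52 - 125 = -177$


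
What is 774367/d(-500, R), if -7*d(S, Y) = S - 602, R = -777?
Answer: 5420569/1102 ≈ 4918.8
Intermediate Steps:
d(S, Y) = 86 - S/7 (d(S, Y) = -(S - 602)/7 = -(-602 + S)/7 = 86 - S/7)
774367/d(-500, R) = 774367/(86 - 1/7*(-500)) = 774367/(86 + 500/7) = 774367/(1102/7) = 774367*(7/1102) = 5420569/1102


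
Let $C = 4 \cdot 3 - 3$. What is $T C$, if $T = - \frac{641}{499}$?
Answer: $- \frac{5769}{499} \approx -11.561$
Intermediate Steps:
$C = 9$ ($C = 12 - 3 = 9$)
$T = - \frac{641}{499}$ ($T = \left(-641\right) \frac{1}{499} = - \frac{641}{499} \approx -1.2846$)
$T C = \left(- \frac{641}{499}\right) 9 = - \frac{5769}{499}$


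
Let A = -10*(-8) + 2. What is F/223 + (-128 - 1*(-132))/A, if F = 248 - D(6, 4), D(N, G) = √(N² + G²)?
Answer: 10614/9143 - 2*√13/223 ≈ 1.1286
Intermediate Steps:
D(N, G) = √(G² + N²)
F = 248 - 2*√13 (F = 248 - √(4² + 6²) = 248 - √(16 + 36) = 248 - √52 = 248 - 2*√13 ≈ 240.79)
A = 82 (A = 80 + 2 = 82)
F/223 + (-128 - 1*(-132))/A = (248 - 2*√13)/223 + (-128 - 1*(-132))/82 = (248 - 2*√13)*(1/223) + (-128 + 132)*(1/82) = (248/223 - 2*√13/223) + 4*(1/82) = (248/223 - 2*√13/223) + 2/41 = 10614/9143 - 2*√13/223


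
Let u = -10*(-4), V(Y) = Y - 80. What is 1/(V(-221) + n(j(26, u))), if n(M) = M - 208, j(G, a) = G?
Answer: -1/483 ≈ -0.0020704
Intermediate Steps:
V(Y) = -80 + Y
u = 40
n(M) = -208 + M
1/(V(-221) + n(j(26, u))) = 1/((-80 - 221) + (-208 + 26)) = 1/(-301 - 182) = 1/(-483) = -1/483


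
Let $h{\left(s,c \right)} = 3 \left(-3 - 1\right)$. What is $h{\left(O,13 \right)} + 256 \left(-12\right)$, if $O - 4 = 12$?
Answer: $-3084$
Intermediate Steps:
$O = 16$ ($O = 4 + 12 = 16$)
$h{\left(s,c \right)} = -12$ ($h{\left(s,c \right)} = 3 \left(-4\right) = -12$)
$h{\left(O,13 \right)} + 256 \left(-12\right) = -12 + 256 \left(-12\right) = -12 - 3072 = -3084$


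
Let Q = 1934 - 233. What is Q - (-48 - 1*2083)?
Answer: 3832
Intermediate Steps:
Q = 1701
Q - (-48 - 1*2083) = 1701 - (-48 - 1*2083) = 1701 - (-48 - 2083) = 1701 - 1*(-2131) = 1701 + 2131 = 3832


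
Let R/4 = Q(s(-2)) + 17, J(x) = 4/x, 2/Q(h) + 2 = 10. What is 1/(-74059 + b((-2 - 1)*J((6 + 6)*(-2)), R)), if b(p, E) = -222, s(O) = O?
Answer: -1/74281 ≈ -1.3462e-5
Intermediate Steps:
Q(h) = ¼ (Q(h) = 2/(-2 + 10) = 2/8 = 2*(⅛) = ¼)
R = 69 (R = 4*(¼ + 17) = 4*(69/4) = 69)
1/(-74059 + b((-2 - 1)*J((6 + 6)*(-2)), R)) = 1/(-74059 - 222) = 1/(-74281) = -1/74281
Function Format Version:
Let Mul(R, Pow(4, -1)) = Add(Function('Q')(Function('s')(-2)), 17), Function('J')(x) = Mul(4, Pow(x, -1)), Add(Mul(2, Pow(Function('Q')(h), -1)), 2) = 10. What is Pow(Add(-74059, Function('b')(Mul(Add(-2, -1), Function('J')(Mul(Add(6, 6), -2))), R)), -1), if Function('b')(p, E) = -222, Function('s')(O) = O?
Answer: Rational(-1, 74281) ≈ -1.3462e-5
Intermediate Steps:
Function('Q')(h) = Rational(1, 4) (Function('Q')(h) = Mul(2, Pow(Add(-2, 10), -1)) = Mul(2, Pow(8, -1)) = Mul(2, Rational(1, 8)) = Rational(1, 4))
R = 69 (R = Mul(4, Add(Rational(1, 4), 17)) = Mul(4, Rational(69, 4)) = 69)
Pow(Add(-74059, Function('b')(Mul(Add(-2, -1), Function('J')(Mul(Add(6, 6), -2))), R)), -1) = Pow(Add(-74059, -222), -1) = Pow(-74281, -1) = Rational(-1, 74281)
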